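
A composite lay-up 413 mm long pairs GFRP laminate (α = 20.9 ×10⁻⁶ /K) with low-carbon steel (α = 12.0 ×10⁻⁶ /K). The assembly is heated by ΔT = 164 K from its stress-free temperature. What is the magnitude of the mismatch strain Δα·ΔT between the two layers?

Δα = |20.9 − 12.0|×10⁻⁶/K = 8.90×10⁻⁶/K.
Mismatch strain = Δα·ΔT = 8.90×10⁻⁶ × 164.0 = 1.46×10⁻³.

1.46×10⁻³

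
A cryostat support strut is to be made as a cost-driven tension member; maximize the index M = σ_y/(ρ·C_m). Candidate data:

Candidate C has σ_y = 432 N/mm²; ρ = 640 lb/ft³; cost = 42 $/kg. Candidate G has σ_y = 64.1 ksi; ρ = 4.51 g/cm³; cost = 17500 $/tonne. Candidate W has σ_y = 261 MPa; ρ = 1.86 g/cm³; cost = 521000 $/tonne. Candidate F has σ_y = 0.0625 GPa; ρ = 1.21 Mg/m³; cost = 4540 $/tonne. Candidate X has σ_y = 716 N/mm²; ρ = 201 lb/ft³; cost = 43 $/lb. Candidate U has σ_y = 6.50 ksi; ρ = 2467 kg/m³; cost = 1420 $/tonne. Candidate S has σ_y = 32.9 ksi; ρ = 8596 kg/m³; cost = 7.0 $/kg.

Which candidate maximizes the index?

candidate U

Normalizing units and computing the index:
  candidate C: σ_y = 432.0 MPa, ρ = 10250 kg/m³, cost = 42.00 $/kg
  candidate G: σ_y = 442.0 MPa, ρ = 4510 kg/m³, cost = 17.50 $/kg
  candidate W: σ_y = 261.0 MPa, ρ = 1860 kg/m³, cost = 521.0 $/kg
  candidate F: σ_y = 62.50 MPa, ρ = 1210 kg/m³, cost = 4.540 $/kg
  candidate X: σ_y = 716.0 MPa, ρ = 3220 kg/m³, cost = 94.80 $/kg
  candidate U: σ_y = 44.82 MPa, ρ = 2467 kg/m³, cost = 1.420 $/kg
  candidate S: σ_y = 226.8 MPa, ρ = 8596 kg/m³, cost = 7.000 $/kg
  candidate U: M = 12.8 kN·m per $
  candidate F: M = 11.4 kN·m per $
  candidate G: M = 5.60 kN·m per $
  candidate S: M = 3.77 kN·m per $
  candidate X: M = 2.35 kN·m per $
  candidate C: M = 1.00 kN·m per $
  candidate W: M = 0.269 kN·m per $
Candidate U ranks first.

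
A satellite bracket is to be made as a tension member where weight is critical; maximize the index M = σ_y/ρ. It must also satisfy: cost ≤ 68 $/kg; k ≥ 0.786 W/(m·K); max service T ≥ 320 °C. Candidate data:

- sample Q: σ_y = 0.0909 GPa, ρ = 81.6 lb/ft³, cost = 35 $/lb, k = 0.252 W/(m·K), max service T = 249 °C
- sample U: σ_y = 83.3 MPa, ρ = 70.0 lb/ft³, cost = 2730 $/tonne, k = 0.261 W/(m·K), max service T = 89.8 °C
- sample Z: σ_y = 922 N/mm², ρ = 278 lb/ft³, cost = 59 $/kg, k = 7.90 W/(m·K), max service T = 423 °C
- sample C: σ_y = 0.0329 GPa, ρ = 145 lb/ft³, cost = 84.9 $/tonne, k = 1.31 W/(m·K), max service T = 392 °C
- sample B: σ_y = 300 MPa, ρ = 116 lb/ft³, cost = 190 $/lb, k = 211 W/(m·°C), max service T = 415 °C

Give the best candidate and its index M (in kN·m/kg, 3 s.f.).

sample Z, M = 207 kN·m/kg

Screen on constraints: cost ≤ 68 $/kg; k ≥ 0.786 W/(m·K); max service T ≥ 320 °C. Survivors: sample Z, sample C.
After converting to SI:
  sample Z: σ_y = 922.0 MPa, ρ = 4453 kg/m³
  sample C: σ_y = 32.90 MPa, ρ = 2323 kg/m³
  sample Z: M = 207 kN·m/kg
  sample C: M = 14.2 kN·m/kg
Sample Z ranks first.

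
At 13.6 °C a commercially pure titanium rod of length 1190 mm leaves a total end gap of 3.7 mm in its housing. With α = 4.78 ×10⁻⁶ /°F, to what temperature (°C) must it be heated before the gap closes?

α = 4.78×10⁻⁶/°F × 9/5 = 8.60×10⁻⁶/K.
α·L₀·ΔT = 3.7 mm ⇒ ΔT = 3.7 / (8.60×10⁻⁶ × 1190.0) = 361.4 K.
T = 13.6 + 361.4 = 375.0 °C.

375 °C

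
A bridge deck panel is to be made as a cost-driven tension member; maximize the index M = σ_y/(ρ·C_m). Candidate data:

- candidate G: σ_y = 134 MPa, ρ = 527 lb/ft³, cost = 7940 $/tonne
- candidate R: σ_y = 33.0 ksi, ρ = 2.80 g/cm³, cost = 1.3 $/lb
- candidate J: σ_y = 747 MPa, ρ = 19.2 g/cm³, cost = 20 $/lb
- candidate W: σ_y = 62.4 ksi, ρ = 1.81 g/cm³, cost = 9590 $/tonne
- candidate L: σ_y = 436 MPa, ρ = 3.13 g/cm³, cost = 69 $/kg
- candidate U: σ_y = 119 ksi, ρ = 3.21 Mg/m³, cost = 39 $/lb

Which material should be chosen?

candidate R

In SI units:
  candidate G: σ_y = 134.0 MPa, ρ = 8442 kg/m³, cost = 7.940 $/kg
  candidate R: σ_y = 227.5 MPa, ρ = 2800 kg/m³, cost = 2.866 $/kg
  candidate J: σ_y = 747.0 MPa, ρ = 19200 kg/m³, cost = 44.09 $/kg
  candidate W: σ_y = 430.2 MPa, ρ = 1810 kg/m³, cost = 9.590 $/kg
  candidate L: σ_y = 436.0 MPa, ρ = 3130 kg/m³, cost = 69.00 $/kg
  candidate U: σ_y = 820.5 MPa, ρ = 3210 kg/m³, cost = 85.98 $/kg
  candidate R: M = 28.4 kN·m per $
  candidate W: M = 24.8 kN·m per $
  candidate U: M = 2.97 kN·m per $
  candidate L: M = 2.02 kN·m per $
  candidate G: M = 2.00 kN·m per $
  candidate J: M = 0.882 kN·m per $
Candidate R ranks first.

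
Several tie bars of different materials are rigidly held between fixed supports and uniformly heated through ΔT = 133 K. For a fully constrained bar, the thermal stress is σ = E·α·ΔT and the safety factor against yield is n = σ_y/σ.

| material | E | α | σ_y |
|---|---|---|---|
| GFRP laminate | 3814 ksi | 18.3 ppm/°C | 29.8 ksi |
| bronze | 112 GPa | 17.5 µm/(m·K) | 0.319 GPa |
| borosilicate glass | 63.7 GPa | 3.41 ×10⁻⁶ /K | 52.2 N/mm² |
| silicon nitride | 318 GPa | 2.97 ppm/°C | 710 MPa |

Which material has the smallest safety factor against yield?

bronze

With everything in SI (GPa, ×10⁻⁶/K, MPa):
  GFRP laminate: E = 26.30, α = 18.3, σ_y = 205.5 → σ = 64.0 MPa, n = 3.21
  bronze: E = 112.0, α = 17.5, σ_y = 319.0 → σ = 261 MPa, n = 1.22
  borosilicate glass: E = 63.70, α = 3.41, σ_y = 52.20 → σ = 28.9 MPa, n = 1.81
  silicon nitride: E = 318.0, α = 2.97, σ_y = 710.0 → σ = 126 MPa, n = 5.65
Smallest n: bronze with n = 1.22.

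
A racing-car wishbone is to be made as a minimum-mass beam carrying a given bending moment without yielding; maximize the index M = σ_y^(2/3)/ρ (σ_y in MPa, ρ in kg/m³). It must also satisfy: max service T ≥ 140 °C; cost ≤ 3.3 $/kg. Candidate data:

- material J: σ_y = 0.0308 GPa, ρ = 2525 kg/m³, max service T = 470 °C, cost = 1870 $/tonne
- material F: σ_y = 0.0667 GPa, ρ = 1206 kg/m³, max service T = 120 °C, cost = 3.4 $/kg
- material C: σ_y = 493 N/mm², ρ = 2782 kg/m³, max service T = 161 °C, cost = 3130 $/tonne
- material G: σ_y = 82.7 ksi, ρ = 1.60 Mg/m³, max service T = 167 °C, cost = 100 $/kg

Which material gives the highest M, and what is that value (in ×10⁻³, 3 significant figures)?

material C, M = 22.4×10⁻³

Screen on constraints: max service T ≥ 140 °C; cost ≤ 3.3 $/kg. Survivors: material J, material C.
Normalizing units and computing the index:
  material J: σ_y = 30.80 MPa, ρ = 2525 kg/m³
  material C: σ_y = 493.0 MPa, ρ = 2782 kg/m³
  material C: M = 22.4×10⁻³
  material J: M = 3.89×10⁻³
Material C has the largest M.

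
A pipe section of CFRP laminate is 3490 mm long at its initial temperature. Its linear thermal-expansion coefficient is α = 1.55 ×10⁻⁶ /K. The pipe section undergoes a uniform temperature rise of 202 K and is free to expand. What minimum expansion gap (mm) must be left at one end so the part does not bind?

1.09 mm

ΔL = α·L₀·ΔT = 1.55×10⁻⁶ × 3490 mm × 202.0 K = 1.09 mm.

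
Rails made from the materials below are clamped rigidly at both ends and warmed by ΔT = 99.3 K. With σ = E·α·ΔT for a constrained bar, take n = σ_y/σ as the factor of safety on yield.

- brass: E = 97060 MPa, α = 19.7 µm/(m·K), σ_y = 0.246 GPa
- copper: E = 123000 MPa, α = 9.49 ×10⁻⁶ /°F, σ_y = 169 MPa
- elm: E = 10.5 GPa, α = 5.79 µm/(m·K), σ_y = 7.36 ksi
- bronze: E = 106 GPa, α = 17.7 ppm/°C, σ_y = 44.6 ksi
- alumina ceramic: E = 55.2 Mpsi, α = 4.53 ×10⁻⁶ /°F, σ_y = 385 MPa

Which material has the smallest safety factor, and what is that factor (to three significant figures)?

With everything in SI (GPa, ×10⁻⁶/K, MPa):
  brass: E = 97.06, α = 19.7, σ_y = 246.0 → σ = 190 MPa, n = 1.30
  copper: E = 123.0, α = 17.1, σ_y = 169.0 → σ = 209 MPa, n = 0.810
  elm: E = 10.50, α = 5.79, σ_y = 50.75 → σ = 6.04 MPa, n = 8.41
  bronze: E = 106.0, α = 17.7, σ_y = 307.5 → σ = 186 MPa, n = 1.65
  alumina ceramic: E = 380.6, α = 8.15, σ_y = 385.0 → σ = 308 MPa, n = 1.25
The minimum is copper at n = 0.810.

copper, n = 0.810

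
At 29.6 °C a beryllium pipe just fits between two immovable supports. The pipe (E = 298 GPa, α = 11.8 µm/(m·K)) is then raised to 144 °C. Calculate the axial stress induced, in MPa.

402 MPa

ΔT = 114.4 K. Constrained thermal stress σ = E·α·ΔT = 298.0×10³ MPa × 11.8×10⁻⁶ × 114.4 = 402 MPa (compressive).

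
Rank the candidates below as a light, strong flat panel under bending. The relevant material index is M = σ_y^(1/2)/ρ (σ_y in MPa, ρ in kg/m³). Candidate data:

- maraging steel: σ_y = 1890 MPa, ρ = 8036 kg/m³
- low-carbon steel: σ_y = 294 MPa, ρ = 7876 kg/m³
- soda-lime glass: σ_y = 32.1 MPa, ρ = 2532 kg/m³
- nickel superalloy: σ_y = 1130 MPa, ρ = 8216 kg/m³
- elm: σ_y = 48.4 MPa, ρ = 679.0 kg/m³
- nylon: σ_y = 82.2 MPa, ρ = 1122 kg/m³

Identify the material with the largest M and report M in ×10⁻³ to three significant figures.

Evaluate M for each candidate:
  elm: M = 10.2×10⁻³
  nylon: M = 8.08×10⁻³
  maraging steel: M = 5.41×10⁻³
  nickel superalloy: M = 4.09×10⁻³
  soda-lime glass: M = 2.24×10⁻³
  low-carbon steel: M = 2.18×10⁻³
Elm has the largest M.

elm, M = 10.2×10⁻³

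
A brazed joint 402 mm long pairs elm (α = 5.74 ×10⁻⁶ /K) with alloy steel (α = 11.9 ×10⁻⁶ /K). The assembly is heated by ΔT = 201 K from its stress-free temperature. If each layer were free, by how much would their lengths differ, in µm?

498 µm

Δα = |5.74 − 11.9|×10⁻⁶/K = 6.16×10⁻⁶/K.
ΔL_mismatch = Δα·L·ΔT = 6.16×10⁻⁶ × 402.0 mm × 201.0 K = 498 µm.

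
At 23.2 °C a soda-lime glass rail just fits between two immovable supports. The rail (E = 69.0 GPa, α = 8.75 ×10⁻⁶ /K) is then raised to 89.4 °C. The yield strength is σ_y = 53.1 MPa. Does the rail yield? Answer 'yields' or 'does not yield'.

does not yield

ΔT = 66.20 K. Constrained thermal stress σ = E·α·ΔT = 69.00×10³ MPa × 8.75×10⁻⁶ × 66.20 = 40.0 MPa (compressive).
Compare to σ_y = 53.1 MPa: σ < σ_y, so it does not yield.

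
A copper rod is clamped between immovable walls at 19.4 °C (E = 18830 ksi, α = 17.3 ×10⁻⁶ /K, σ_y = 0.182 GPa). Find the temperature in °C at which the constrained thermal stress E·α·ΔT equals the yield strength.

100 °C

E = 18830 ksi = 129.8 GPa.
σ_y = 0.182 GPa = 182.0 MPa.
E·α·ΔT = 182.0 MPa ⇒ ΔT = 182.0 / (129.8×10³ × 17.3×10⁻⁶) = 81.03 K.
T = 19.4 + 81.03 = 100.4 °C.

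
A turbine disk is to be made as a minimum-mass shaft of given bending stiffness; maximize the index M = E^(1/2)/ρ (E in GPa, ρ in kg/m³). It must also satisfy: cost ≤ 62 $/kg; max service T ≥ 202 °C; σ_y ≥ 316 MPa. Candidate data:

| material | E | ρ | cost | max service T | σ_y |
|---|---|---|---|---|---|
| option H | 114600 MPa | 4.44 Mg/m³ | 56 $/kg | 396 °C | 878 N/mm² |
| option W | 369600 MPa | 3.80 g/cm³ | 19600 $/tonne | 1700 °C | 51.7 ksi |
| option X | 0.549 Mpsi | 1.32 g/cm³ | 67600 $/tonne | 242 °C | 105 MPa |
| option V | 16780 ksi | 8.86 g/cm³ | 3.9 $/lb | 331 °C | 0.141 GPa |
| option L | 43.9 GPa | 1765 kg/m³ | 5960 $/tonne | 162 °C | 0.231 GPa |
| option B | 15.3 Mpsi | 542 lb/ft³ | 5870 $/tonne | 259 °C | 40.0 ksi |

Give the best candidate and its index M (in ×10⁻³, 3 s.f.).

Screen on constraints: cost ≤ 62 $/kg; max service T ≥ 202 °C; σ_y ≥ 316 MPa. Survivors: option H, option W.
After converting to SI:
  option H: E = 114.6 GPa, ρ = 4440 kg/m³
  option W: E = 369.6 GPa, ρ = 3800 kg/m³
  option W: M = 5.06×10⁻³
  option H: M = 2.41×10⁻³
The maximum is for option W.

option W, M = 5.06×10⁻³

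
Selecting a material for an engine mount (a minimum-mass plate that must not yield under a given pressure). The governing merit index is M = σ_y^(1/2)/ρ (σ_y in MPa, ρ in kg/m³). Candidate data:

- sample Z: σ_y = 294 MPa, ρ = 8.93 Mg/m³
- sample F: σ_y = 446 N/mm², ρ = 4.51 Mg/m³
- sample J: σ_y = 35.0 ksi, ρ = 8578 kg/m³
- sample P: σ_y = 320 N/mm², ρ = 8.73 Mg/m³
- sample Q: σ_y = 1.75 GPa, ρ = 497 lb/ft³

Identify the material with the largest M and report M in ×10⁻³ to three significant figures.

In SI units:
  sample Z: σ_y = 294.0 MPa, ρ = 8930 kg/m³
  sample F: σ_y = 446.0 MPa, ρ = 4510 kg/m³
  sample J: σ_y = 241.3 MPa, ρ = 8578 kg/m³
  sample P: σ_y = 320.0 MPa, ρ = 8730 kg/m³
  sample Q: σ_y = 1750 MPa, ρ = 7961 kg/m³
  sample Q: M = 5.25×10⁻³
  sample F: M = 4.68×10⁻³
  sample P: M = 2.05×10⁻³
  sample Z: M = 1.92×10⁻³
  sample J: M = 1.81×10⁻³
Highest index: sample Q.

sample Q, M = 5.25×10⁻³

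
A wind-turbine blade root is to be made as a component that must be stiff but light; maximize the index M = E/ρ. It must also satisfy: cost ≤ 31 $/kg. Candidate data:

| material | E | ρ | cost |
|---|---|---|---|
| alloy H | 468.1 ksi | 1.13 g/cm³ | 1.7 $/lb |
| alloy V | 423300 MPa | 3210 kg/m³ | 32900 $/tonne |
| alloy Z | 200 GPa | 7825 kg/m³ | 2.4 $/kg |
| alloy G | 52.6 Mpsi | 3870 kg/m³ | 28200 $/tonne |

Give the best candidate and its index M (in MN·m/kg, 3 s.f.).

alloy G, M = 93.7 MN·m/kg

Screen on constraints: cost ≤ 31 $/kg. Survivors: alloy H, alloy Z, alloy G.
Convert each candidate to consistent units, then evaluate M:
  alloy H: E = 3.227 GPa, ρ = 1130 kg/m³
  alloy Z: E = 200.0 GPa, ρ = 7825 kg/m³
  alloy G: E = 362.7 GPa, ρ = 3870 kg/m³
  alloy G: M = 93.7 MN·m/kg
  alloy Z: M = 25.6 MN·m/kg
  alloy H: M = 2.86 MN·m/kg
Highest index: alloy G.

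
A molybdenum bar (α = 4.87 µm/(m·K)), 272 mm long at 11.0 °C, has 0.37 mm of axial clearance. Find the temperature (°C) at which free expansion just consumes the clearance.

290 °C

α·L₀·ΔT = 0.37 mm ⇒ ΔT = 0.37 / (4.87×10⁻⁶ × 272.0) = 279.3 K.
T = 11.0 + 279.3 = 290.3 °C.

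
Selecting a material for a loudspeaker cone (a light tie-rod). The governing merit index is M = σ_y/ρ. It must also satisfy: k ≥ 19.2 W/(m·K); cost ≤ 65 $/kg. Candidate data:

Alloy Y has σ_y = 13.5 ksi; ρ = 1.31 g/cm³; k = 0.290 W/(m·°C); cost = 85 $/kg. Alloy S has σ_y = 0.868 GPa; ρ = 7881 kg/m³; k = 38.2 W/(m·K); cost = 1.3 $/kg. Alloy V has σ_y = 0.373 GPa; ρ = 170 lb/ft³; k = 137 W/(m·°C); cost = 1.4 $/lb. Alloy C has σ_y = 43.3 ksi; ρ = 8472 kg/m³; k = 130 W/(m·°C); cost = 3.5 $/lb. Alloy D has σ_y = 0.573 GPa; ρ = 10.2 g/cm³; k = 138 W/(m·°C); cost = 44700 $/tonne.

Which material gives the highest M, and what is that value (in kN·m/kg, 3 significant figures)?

Screen on constraints: k ≥ 19.2 W/(m·K); cost ≤ 65 $/kg. Survivors: alloy S, alloy V, alloy C, alloy D.
Normalizing units and computing the index:
  alloy S: σ_y = 868.0 MPa, ρ = 7881 kg/m³
  alloy V: σ_y = 373.0 MPa, ρ = 2723 kg/m³
  alloy C: σ_y = 298.5 MPa, ρ = 8472 kg/m³
  alloy D: σ_y = 573.0 MPa, ρ = 10200 kg/m³
  alloy V: M = 137 kN·m/kg
  alloy S: M = 110 kN·m/kg
  alloy D: M = 56.2 kN·m/kg
  alloy C: M = 35.2 kN·m/kg
Alloy V has the largest M.

alloy V, M = 137 kN·m/kg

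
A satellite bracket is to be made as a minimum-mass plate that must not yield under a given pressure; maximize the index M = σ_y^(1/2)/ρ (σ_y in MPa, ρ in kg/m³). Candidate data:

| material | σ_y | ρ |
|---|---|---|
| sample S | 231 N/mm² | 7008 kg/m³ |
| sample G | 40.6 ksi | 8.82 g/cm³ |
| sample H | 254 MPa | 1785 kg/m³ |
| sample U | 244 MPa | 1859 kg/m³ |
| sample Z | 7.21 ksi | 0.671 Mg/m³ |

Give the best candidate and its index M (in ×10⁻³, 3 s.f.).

sample Z, M = 10.5×10⁻³

Putting every candidate on a common basis:
  sample S: σ_y = 231.0 MPa, ρ = 7008 kg/m³
  sample G: σ_y = 279.9 MPa, ρ = 8820 kg/m³
  sample H: σ_y = 254.0 MPa, ρ = 1785 kg/m³
  sample U: σ_y = 244.0 MPa, ρ = 1859 kg/m³
  sample Z: σ_y = 49.71 MPa, ρ = 671.0 kg/m³
  sample Z: M = 10.5×10⁻³
  sample H: M = 8.93×10⁻³
  sample U: M = 8.40×10⁻³
  sample S: M = 2.17×10⁻³
  sample G: M = 1.90×10⁻³
Highest index: sample Z.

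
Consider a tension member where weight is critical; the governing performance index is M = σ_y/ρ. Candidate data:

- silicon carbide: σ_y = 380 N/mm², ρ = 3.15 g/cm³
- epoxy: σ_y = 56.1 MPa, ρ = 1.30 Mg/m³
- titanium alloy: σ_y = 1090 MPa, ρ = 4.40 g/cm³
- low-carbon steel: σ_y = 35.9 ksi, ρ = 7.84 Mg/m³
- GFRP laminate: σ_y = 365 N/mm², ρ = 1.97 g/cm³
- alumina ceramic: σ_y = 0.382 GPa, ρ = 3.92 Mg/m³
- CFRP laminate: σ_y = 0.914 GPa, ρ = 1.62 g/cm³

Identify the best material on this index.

Putting every candidate on a common basis:
  silicon carbide: σ_y = 380.0 MPa, ρ = 3150 kg/m³
  epoxy: σ_y = 56.10 MPa, ρ = 1300 kg/m³
  titanium alloy: σ_y = 1090 MPa, ρ = 4400 kg/m³
  low-carbon steel: σ_y = 247.5 MPa, ρ = 7840 kg/m³
  GFRP laminate: σ_y = 365.0 MPa, ρ = 1970 kg/m³
  alumina ceramic: σ_y = 382.0 MPa, ρ = 3920 kg/m³
  CFRP laminate: σ_y = 914.0 MPa, ρ = 1620 kg/m³
  CFRP laminate: M = 564 kN·m/kg
  titanium alloy: M = 248 kN·m/kg
  GFRP laminate: M = 185 kN·m/kg
  silicon carbide: M = 121 kN·m/kg
  alumina ceramic: M = 97.4 kN·m/kg
  epoxy: M = 43.2 kN·m/kg
  low-carbon steel: M = 31.6 kN·m/kg
Highest index: CFRP laminate.

CFRP laminate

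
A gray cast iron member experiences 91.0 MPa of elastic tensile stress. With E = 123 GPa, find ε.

ε = σ/E = 91.0 / 123000 = 7.40×10⁻⁴.

7.40×10⁻⁴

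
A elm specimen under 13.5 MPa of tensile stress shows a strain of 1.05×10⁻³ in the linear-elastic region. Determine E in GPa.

E = σ/ε = 13.5 MPa / 1.05×10⁻³ = 12860 MPa = 12.9 GPa.

12.9 GPa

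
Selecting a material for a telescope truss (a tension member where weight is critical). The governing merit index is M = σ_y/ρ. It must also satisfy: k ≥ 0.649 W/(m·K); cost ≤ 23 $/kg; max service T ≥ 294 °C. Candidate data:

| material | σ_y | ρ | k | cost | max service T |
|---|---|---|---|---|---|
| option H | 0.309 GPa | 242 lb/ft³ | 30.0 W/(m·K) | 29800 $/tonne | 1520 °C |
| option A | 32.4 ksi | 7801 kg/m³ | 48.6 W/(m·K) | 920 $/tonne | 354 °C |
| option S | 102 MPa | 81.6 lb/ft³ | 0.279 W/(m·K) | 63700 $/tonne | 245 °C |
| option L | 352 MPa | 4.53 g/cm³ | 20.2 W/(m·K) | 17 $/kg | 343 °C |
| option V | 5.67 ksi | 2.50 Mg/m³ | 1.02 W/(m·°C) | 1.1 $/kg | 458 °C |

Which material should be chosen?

Screen on constraints: k ≥ 0.649 W/(m·K); cost ≤ 23 $/kg; max service T ≥ 294 °C. Survivors: option A, option L, option V.
In SI units:
  option A: σ_y = 223.4 MPa, ρ = 7801 kg/m³
  option L: σ_y = 352.0 MPa, ρ = 4530 kg/m³
  option V: σ_y = 39.09 MPa, ρ = 2500 kg/m³
  option L: M = 77.7 kN·m/kg
  option A: M = 28.6 kN·m/kg
  option V: M = 15.6 kN·m/kg
Highest index: option L.

option L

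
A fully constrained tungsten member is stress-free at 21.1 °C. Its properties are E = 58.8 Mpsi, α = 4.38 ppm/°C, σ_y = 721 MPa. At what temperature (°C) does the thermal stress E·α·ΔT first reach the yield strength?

E = 58.8 Mpsi = 405.4 GPa.
E·α·ΔT = 721.0 MPa ⇒ ΔT = 721.0 / (405.4×10³ × 4.38×10⁻⁶) = 406.0 K.
T = 21.1 + 406.0 = 427.1 °C.

427 °C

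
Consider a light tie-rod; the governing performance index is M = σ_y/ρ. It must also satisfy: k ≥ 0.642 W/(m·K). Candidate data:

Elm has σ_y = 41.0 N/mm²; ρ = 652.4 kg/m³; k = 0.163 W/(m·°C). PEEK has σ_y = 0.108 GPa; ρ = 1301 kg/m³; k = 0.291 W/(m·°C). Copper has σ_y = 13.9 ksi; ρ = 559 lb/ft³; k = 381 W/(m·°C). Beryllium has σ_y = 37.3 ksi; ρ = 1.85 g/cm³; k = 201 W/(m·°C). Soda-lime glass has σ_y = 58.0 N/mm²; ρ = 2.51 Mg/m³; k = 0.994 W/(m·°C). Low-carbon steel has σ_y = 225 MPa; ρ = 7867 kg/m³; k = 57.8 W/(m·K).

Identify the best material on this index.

beryllium

Screen on constraints: k ≥ 0.642 W/(m·K). Survivors: copper, beryllium, soda-lime glass, low-carbon steel.
Convert each candidate to consistent units, then evaluate M:
  copper: σ_y = 95.84 MPa, ρ = 8954 kg/m³
  beryllium: σ_y = 257.2 MPa, ρ = 1850 kg/m³
  soda-lime glass: σ_y = 58.00 MPa, ρ = 2510 kg/m³
  low-carbon steel: σ_y = 225.0 MPa, ρ = 7867 kg/m³
  beryllium: M = 139 kN·m/kg
  low-carbon steel: M = 28.6 kN·m/kg
  soda-lime glass: M = 23.1 kN·m/kg
  copper: M = 10.7 kN·m/kg
Beryllium ranks first.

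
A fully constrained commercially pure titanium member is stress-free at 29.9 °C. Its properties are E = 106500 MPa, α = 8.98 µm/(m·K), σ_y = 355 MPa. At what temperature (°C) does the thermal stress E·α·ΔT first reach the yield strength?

401 °C

E = 106500 MPa = 106.5 GPa.
E·α·ΔT = 355.0 MPa ⇒ ΔT = 355.0 / (106.5×10³ × 8.98×10⁻⁶) = 371.2 K.
T = 29.9 + 371.2 = 401.1 °C.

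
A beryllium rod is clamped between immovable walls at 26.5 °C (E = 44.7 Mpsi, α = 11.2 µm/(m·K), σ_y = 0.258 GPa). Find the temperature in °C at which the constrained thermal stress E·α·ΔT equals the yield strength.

E = 44.7 Mpsi = 308.2 GPa.
σ_y = 0.258 GPa = 258.0 MPa.
E·α·ΔT = 258.0 MPa ⇒ ΔT = 258.0 / (308.2×10³ × 11.2×10⁻⁶) = 74.74 K.
T = 26.5 + 74.74 = 101.2 °C.

101 °C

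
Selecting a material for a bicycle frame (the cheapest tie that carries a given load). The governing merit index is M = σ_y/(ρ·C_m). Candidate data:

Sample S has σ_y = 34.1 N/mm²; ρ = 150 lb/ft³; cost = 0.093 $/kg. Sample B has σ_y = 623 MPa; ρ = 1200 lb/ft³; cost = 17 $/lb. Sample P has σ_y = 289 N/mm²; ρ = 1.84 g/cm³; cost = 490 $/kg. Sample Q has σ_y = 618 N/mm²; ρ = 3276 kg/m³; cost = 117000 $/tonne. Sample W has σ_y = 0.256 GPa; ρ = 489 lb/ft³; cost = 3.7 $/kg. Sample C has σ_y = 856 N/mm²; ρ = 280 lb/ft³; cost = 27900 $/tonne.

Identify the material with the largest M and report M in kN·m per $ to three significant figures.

Normalizing units and computing the index:
  sample S: σ_y = 34.10 MPa, ρ = 2403 kg/m³, cost = 0.09300 $/kg
  sample B: σ_y = 623.0 MPa, ρ = 19220 kg/m³, cost = 37.48 $/kg
  sample P: σ_y = 289.0 MPa, ρ = 1840 kg/m³, cost = 490.0 $/kg
  sample Q: σ_y = 618.0 MPa, ρ = 3276 kg/m³, cost = 117.0 $/kg
  sample W: σ_y = 256.0 MPa, ρ = 7833 kg/m³, cost = 3.700 $/kg
  sample C: σ_y = 856.0 MPa, ρ = 4485 kg/m³, cost = 27.90 $/kg
  sample S: M = 153 kN·m per $
  sample W: M = 8.83 kN·m per $
  sample C: M = 6.84 kN·m per $
  sample Q: M = 1.61 kN·m per $
  sample B: M = 0.865 kN·m per $
  sample P: M = 0.321 kN·m per $
Sample S has the largest M.

sample S, M = 153 kN·m per $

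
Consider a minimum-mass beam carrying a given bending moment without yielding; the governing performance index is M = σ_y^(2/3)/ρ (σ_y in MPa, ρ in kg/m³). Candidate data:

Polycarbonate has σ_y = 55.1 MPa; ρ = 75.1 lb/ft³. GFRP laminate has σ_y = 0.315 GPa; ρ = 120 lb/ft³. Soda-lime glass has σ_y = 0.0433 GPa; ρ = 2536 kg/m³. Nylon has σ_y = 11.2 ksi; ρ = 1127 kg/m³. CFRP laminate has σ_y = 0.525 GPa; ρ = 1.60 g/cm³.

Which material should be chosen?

Convert each candidate to consistent units, then evaluate M:
  polycarbonate: σ_y = 55.10 MPa, ρ = 1203 kg/m³
  GFRP laminate: σ_y = 315.0 MPa, ρ = 1922 kg/m³
  soda-lime glass: σ_y = 43.30 MPa, ρ = 2536 kg/m³
  nylon: σ_y = 77.22 MPa, ρ = 1127 kg/m³
  CFRP laminate: σ_y = 525.0 MPa, ρ = 1600 kg/m³
  CFRP laminate: M = 40.7×10⁻³
  GFRP laminate: M = 24.1×10⁻³
  nylon: M = 16.1×10⁻³
  polycarbonate: M = 12.0×10⁻³
  soda-lime glass: M = 4.86×10⁻³
CFRP laminate ranks first.

CFRP laminate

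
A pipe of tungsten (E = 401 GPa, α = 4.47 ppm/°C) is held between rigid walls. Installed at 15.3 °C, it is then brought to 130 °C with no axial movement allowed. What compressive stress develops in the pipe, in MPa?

206 MPa

ΔT = 114.7 K. Constrained thermal stress σ = E·α·ΔT = 401.0×10³ MPa × 4.47×10⁻⁶ × 114.7 = 206 MPa (compressive).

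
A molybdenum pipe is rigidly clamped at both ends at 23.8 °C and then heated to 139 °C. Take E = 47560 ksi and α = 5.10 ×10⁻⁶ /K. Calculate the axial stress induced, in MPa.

193 MPa

E = 47560 ksi = 327.9 GPa.
ΔT = 115.2 K. Constrained thermal stress σ = E·α·ΔT = 327.9×10³ MPa × 5.10×10⁻⁶ × 115.2 = 193 MPa (compressive).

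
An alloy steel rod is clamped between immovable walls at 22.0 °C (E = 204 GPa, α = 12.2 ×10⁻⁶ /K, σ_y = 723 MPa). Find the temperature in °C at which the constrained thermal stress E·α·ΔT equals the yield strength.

313 °C

E·α·ΔT = 723.0 MPa ⇒ ΔT = 723.0 / (204.0×10³ × 12.2×10⁻⁶) = 290.5 K.
T = 22.0 + 290.5 = 312.5 °C.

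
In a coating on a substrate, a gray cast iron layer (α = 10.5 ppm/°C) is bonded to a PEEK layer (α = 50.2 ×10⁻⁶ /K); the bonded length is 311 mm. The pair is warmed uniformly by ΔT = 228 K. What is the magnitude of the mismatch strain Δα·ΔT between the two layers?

9.05×10⁻³

Δα = |10.5 − 50.2|×10⁻⁶/K = 39.7×10⁻⁶/K.
Mismatch strain = Δα·ΔT = 39.7×10⁻⁶ × 228.0 = 9.05×10⁻³.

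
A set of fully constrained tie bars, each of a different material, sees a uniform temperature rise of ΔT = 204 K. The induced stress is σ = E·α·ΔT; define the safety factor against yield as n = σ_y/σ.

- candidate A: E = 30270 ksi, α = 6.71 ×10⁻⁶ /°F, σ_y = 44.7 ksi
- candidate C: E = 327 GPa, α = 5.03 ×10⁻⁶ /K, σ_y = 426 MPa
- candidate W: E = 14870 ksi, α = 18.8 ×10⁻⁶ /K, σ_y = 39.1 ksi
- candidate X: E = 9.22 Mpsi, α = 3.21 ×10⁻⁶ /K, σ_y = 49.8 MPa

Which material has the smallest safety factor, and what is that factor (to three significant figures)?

candidate A, n = 0.599

With everything in SI (GPa, ×10⁻⁶/K, MPa):
  candidate A: E = 208.7, α = 12.1, σ_y = 308.2 → σ = 514 MPa, n = 0.599
  candidate C: E = 327.0, α = 5.03, σ_y = 426.0 → σ = 336 MPa, n = 1.27
  candidate W: E = 102.5, α = 18.8, σ_y = 269.6 → σ = 393 MPa, n = 0.686
  candidate X: E = 63.57, α = 3.21, σ_y = 49.80 → σ = 41.6 MPa, n = 1.20
Smallest n: candidate A with n = 0.599.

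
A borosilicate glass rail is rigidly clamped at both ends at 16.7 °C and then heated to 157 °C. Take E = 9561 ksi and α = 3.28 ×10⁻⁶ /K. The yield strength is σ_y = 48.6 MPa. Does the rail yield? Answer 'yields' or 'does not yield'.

does not yield

E = 9561 ksi = 65.92 GPa.
ΔT = 140.3 K. Constrained thermal stress σ = E·α·ΔT = 65.92×10³ MPa × 3.28×10⁻⁶ × 140.3 = 30.3 MPa (compressive).
Compare to σ_y = 48.6 MPa: σ < σ_y, so it does not yield.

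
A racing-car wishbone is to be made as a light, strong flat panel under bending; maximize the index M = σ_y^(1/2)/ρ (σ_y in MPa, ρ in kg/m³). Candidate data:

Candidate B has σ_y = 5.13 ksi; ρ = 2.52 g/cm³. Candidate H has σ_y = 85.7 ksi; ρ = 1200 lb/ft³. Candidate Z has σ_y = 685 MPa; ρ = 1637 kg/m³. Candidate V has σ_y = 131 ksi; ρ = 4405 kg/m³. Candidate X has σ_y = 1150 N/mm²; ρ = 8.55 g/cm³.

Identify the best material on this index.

candidate Z

Convert each candidate to consistent units, then evaluate M:
  candidate B: σ_y = 35.37 MPa, ρ = 2520 kg/m³
  candidate H: σ_y = 590.9 MPa, ρ = 19220 kg/m³
  candidate Z: σ_y = 685.0 MPa, ρ = 1637 kg/m³
  candidate V: σ_y = 903.2 MPa, ρ = 4405 kg/m³
  candidate X: σ_y = 1150 MPa, ρ = 8550 kg/m³
  candidate Z: M = 16.0×10⁻³
  candidate V: M = 6.82×10⁻³
  candidate X: M = 3.97×10⁻³
  candidate B: M = 2.36×10⁻³
  candidate H: M = 1.26×10⁻³
Highest index: candidate Z.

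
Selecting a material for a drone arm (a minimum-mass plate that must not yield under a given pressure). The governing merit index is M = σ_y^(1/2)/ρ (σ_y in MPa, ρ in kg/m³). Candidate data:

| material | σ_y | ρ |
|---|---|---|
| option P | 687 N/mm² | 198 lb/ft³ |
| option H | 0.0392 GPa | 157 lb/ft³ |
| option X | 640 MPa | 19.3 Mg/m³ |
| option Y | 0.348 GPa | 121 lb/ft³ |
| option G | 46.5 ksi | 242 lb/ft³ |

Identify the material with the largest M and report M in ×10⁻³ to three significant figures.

Normalizing units and computing the index:
  option P: σ_y = 687.0 MPa, ρ = 3172 kg/m³
  option H: σ_y = 39.20 MPa, ρ = 2515 kg/m³
  option X: σ_y = 640.0 MPa, ρ = 19300 kg/m³
  option Y: σ_y = 348.0 MPa, ρ = 1938 kg/m³
  option G: σ_y = 320.6 MPa, ρ = 3876 kg/m³
  option Y: M = 9.62×10⁻³
  option P: M = 8.26×10⁻³
  option G: M = 4.62×10⁻³
  option H: M = 2.49×10⁻³
  option X: M = 1.31×10⁻³
Option Y has the largest M.

option Y, M = 9.62×10⁻³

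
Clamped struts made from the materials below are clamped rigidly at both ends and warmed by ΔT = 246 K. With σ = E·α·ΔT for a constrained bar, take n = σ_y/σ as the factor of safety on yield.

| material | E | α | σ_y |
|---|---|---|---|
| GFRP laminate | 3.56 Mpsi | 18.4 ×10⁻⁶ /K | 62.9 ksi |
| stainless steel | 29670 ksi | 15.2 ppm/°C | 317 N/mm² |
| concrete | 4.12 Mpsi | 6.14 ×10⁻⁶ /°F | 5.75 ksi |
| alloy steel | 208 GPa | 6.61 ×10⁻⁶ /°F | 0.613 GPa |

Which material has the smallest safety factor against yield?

Converting E to GPa, α to ×10⁻⁶/K, σ_y to MPa, then σ and n for each:
  GFRP laminate: E = 24.55, α = 18.4, σ_y = 433.7 → σ = 111 MPa, n = 3.90
  stainless steel: E = 204.6, α = 15.2, σ_y = 317.0 → σ = 765 MPa, n = 0.414
  concrete: E = 28.41, α = 11.1, σ_y = 39.64 → σ = 77.2 MPa, n = 0.513
  alloy steel: E = 208.0, α = 11.9, σ_y = 613.0 → σ = 609 MPa, n = 1.01
The minimum is stainless steel at n = 0.414.

stainless steel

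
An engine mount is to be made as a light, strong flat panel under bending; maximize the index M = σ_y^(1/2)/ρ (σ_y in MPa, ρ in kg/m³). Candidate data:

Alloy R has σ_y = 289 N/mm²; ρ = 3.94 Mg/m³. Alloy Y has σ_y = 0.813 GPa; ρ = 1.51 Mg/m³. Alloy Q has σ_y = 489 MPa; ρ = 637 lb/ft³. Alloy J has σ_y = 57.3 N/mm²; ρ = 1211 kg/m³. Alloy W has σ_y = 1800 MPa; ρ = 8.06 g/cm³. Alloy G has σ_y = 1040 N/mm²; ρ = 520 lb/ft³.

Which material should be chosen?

alloy Y

In SI units:
  alloy R: σ_y = 289.0 MPa, ρ = 3940 kg/m³
  alloy Y: σ_y = 813.0 MPa, ρ = 1510 kg/m³
  alloy Q: σ_y = 489.0 MPa, ρ = 10200 kg/m³
  alloy J: σ_y = 57.30 MPa, ρ = 1211 kg/m³
  alloy W: σ_y = 1800 MPa, ρ = 8060 kg/m³
  alloy G: σ_y = 1040 MPa, ρ = 8330 kg/m³
  alloy Y: M = 18.9×10⁻³
  alloy J: M = 6.25×10⁻³
  alloy W: M = 5.26×10⁻³
  alloy R: M = 4.31×10⁻³
  alloy G: M = 3.87×10⁻³
  alloy Q: M = 2.17×10⁻³
Highest index: alloy Y.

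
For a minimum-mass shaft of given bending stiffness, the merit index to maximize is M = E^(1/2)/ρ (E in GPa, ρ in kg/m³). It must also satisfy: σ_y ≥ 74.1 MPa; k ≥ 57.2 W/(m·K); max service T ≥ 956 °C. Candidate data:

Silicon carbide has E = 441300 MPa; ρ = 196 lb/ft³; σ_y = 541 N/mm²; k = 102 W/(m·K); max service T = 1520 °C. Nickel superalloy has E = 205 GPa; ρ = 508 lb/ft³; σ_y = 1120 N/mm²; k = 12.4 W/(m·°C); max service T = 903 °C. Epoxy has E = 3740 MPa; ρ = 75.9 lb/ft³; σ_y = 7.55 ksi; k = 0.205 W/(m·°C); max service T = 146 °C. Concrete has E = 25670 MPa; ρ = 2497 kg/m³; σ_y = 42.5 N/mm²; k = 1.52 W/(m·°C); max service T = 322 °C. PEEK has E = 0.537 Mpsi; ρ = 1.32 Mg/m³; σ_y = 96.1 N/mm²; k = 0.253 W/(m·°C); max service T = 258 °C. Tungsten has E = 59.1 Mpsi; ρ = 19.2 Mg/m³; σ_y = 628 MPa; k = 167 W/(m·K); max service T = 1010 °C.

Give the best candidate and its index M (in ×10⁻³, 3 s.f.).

Screen on constraints: σ_y ≥ 74.1 MPa; k ≥ 57.2 W/(m·K); max service T ≥ 956 °C. Survivors: silicon carbide, tungsten.
In SI units:
  silicon carbide: E = 441.3 GPa, ρ = 3140 kg/m³
  tungsten: E = 407.5 GPa, ρ = 19200 kg/m³
  silicon carbide: M = 6.69×10⁻³
  tungsten: M = 1.05×10⁻³
Silicon carbide ranks first.

silicon carbide, M = 6.69×10⁻³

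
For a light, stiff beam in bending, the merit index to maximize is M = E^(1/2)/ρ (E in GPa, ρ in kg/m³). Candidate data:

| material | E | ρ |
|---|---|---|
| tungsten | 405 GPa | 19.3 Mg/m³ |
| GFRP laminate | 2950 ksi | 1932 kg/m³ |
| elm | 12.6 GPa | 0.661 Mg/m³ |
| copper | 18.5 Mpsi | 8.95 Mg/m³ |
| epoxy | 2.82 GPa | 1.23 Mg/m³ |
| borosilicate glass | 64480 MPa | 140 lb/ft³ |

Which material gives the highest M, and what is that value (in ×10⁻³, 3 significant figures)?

Normalizing units and computing the index:
  tungsten: E = 405.0 GPa, ρ = 19300 kg/m³
  GFRP laminate: E = 20.34 GPa, ρ = 1932 kg/m³
  elm: E = 12.60 GPa, ρ = 661.0 kg/m³
  copper: E = 127.6 GPa, ρ = 8950 kg/m³
  epoxy: E = 2.820 GPa, ρ = 1230 kg/m³
  borosilicate glass: E = 64.48 GPa, ρ = 2243 kg/m³
  elm: M = 5.37×10⁻³
  borosilicate glass: M = 3.58×10⁻³
  GFRP laminate: M = 2.33×10⁻³
  epoxy: M = 1.37×10⁻³
  copper: M = 1.26×10⁻³
  tungsten: M = 1.04×10⁻³
The maximum is for elm.

elm, M = 5.37×10⁻³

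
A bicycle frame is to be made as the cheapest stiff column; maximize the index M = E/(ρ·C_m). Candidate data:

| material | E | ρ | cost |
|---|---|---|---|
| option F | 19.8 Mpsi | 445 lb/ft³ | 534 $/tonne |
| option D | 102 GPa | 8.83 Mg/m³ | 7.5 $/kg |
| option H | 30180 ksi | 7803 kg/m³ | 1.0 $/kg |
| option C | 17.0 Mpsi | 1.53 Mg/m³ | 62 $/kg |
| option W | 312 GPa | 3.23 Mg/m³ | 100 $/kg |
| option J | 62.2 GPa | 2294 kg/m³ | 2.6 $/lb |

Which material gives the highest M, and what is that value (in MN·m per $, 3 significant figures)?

option F, M = 35.9 MN·m per $

In SI units:
  option F: E = 136.5 GPa, ρ = 7128 kg/m³, cost = 0.5340 $/kg
  option D: E = 102.0 GPa, ρ = 8830 kg/m³, cost = 7.500 $/kg
  option H: E = 208.1 GPa, ρ = 7803 kg/m³, cost = 1.000 $/kg
  option C: E = 117.2 GPa, ρ = 1530 kg/m³, cost = 62.00 $/kg
  option W: E = 312.0 GPa, ρ = 3230 kg/m³, cost = 100.0 $/kg
  option J: E = 62.20 GPa, ρ = 2294 kg/m³, cost = 5.732 $/kg
  option F: M = 35.9 MN·m per $
  option H: M = 26.7 MN·m per $
  option J: M = 4.73 MN·m per $
  option D: M = 1.54 MN·m per $
  option C: M = 1.24 MN·m per $
  option W: M = 0.966 MN·m per $
Highest index: option F.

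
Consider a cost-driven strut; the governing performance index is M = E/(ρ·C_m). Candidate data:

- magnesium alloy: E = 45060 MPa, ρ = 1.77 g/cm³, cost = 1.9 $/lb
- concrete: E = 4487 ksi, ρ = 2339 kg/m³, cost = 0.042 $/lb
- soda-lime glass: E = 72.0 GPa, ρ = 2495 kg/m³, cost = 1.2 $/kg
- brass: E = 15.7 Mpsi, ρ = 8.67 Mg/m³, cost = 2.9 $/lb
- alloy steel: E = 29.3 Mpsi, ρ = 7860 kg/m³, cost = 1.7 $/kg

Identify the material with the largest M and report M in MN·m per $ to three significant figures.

concrete, M = 143 MN·m per $

Normalizing units and computing the index:
  magnesium alloy: E = 45.06 GPa, ρ = 1770 kg/m³, cost = 4.189 $/kg
  concrete: E = 30.94 GPa, ρ = 2339 kg/m³, cost = 0.09259 $/kg
  soda-lime glass: E = 72.00 GPa, ρ = 2495 kg/m³, cost = 1.200 $/kg
  brass: E = 108.2 GPa, ρ = 8670 kg/m³, cost = 6.393 $/kg
  alloy steel: E = 202.0 GPa, ρ = 7860 kg/m³, cost = 1.700 $/kg
  concrete: M = 143 MN·m per $
  soda-lime glass: M = 24.0 MN·m per $
  alloy steel: M = 15.1 MN·m per $
  magnesium alloy: M = 6.08 MN·m per $
  brass: M = 1.95 MN·m per $
Concrete has the largest M.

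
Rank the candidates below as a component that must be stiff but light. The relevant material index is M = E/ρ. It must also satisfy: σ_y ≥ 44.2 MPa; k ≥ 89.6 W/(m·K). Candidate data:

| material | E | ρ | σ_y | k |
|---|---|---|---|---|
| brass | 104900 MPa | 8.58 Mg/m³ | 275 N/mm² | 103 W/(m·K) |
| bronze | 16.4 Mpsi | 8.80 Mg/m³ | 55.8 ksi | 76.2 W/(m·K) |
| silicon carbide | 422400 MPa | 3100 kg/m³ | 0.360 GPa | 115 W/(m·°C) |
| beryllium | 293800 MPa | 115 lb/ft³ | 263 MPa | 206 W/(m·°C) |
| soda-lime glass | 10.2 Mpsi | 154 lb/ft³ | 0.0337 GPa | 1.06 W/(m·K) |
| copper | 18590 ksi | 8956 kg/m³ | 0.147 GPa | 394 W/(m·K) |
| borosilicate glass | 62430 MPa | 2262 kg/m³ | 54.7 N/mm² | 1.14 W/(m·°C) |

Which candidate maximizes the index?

Screen on constraints: σ_y ≥ 44.2 MPa; k ≥ 89.6 W/(m·K). Survivors: brass, silicon carbide, beryllium, copper.
Normalizing units and computing the index:
  brass: E = 104.9 GPa, ρ = 8580 kg/m³
  silicon carbide: E = 422.4 GPa, ρ = 3100 kg/m³
  beryllium: E = 293.8 GPa, ρ = 1842 kg/m³
  copper: E = 128.2 GPa, ρ = 8956 kg/m³
  beryllium: M = 159 MN·m/kg
  silicon carbide: M = 136 MN·m/kg
  copper: M = 14.3 MN·m/kg
  brass: M = 12.2 MN·m/kg
Beryllium has the largest M.

beryllium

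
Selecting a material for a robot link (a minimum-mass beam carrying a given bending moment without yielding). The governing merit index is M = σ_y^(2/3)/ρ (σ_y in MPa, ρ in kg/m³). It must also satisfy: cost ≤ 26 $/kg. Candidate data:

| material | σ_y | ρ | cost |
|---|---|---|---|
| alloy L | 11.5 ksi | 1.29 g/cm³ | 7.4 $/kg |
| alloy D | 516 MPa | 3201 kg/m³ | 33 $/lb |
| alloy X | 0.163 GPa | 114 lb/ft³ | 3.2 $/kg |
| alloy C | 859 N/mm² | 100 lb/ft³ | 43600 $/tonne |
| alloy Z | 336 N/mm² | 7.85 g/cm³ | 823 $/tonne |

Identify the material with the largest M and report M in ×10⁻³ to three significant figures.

Screen on constraints: cost ≤ 26 $/kg. Survivors: alloy L, alloy X, alloy Z.
Normalizing units and computing the index:
  alloy L: σ_y = 79.29 MPa, ρ = 1290 kg/m³
  alloy X: σ_y = 163.0 MPa, ρ = 1826 kg/m³
  alloy Z: σ_y = 336.0 MPa, ρ = 7850 kg/m³
  alloy X: M = 16.3×10⁻³
  alloy L: M = 14.3×10⁻³
  alloy Z: M = 6.16×10⁻³
Highest index: alloy X.

alloy X, M = 16.3×10⁻³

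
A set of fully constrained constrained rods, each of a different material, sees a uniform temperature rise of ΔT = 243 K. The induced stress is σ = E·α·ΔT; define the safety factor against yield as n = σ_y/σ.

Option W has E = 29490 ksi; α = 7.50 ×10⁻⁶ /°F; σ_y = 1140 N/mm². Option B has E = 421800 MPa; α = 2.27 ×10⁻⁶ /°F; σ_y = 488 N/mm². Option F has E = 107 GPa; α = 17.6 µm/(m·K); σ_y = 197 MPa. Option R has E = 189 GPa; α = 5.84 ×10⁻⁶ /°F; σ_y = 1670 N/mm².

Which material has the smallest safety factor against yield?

Per material, after unit conversion:
  option W: E = 203.3, α = 13.5, σ_y = 1140 → σ = 667 MPa, n = 1.71
  option B: E = 421.8, α = 4.09, σ_y = 488.0 → σ = 419 MPa, n = 1.17
  option F: E = 107.0, α = 17.6, σ_y = 197.0 → σ = 458 MPa, n = 0.430
  option R: E = 189.0, α = 10.5, σ_y = 1670 → σ = 483 MPa, n = 3.46
The minimum is option F at n = 0.430.

option F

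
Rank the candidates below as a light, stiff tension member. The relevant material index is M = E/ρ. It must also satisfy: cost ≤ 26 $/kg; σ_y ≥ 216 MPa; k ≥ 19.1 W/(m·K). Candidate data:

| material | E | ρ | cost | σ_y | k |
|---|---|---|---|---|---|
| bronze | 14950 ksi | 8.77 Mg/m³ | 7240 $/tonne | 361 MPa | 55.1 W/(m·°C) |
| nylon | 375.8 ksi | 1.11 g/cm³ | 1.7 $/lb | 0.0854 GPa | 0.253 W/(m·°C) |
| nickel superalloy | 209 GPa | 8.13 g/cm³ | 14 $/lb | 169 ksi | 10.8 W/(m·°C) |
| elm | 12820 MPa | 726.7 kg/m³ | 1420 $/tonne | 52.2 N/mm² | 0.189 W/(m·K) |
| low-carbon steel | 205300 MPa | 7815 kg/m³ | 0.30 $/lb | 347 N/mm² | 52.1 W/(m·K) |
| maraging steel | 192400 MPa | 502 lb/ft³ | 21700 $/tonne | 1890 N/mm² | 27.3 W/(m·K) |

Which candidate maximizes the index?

low-carbon steel

Screen on constraints: cost ≤ 26 $/kg; σ_y ≥ 216 MPa; k ≥ 19.1 W/(m·K). Survivors: bronze, low-carbon steel, maraging steel.
Convert each candidate to consistent units, then evaluate M:
  bronze: E = 103.1 GPa, ρ = 8770 kg/m³
  low-carbon steel: E = 205.3 GPa, ρ = 7815 kg/m³
  maraging steel: E = 192.4 GPa, ρ = 8041 kg/m³
  low-carbon steel: M = 26.3 MN·m/kg
  maraging steel: M = 23.9 MN·m/kg
  bronze: M = 11.8 MN·m/kg
Low-carbon steel has the largest M.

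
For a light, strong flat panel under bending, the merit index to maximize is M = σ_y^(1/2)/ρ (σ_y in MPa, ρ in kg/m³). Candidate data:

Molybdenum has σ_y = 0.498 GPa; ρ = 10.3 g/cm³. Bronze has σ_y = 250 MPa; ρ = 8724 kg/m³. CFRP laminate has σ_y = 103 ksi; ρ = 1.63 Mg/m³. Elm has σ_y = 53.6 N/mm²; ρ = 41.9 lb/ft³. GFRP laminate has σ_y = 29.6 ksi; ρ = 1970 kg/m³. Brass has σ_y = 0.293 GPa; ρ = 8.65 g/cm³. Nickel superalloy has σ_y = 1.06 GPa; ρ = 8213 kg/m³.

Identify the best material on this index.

CFRP laminate

After converting to SI:
  molybdenum: σ_y = 498.0 MPa, ρ = 10300 kg/m³
  bronze: σ_y = 250.0 MPa, ρ = 8724 kg/m³
  CFRP laminate: σ_y = 710.2 MPa, ρ = 1630 kg/m³
  elm: σ_y = 53.60 MPa, ρ = 671.2 kg/m³
  GFRP laminate: σ_y = 204.1 MPa, ρ = 1970 kg/m³
  brass: σ_y = 293.0 MPa, ρ = 8650 kg/m³
  nickel superalloy: σ_y = 1060 MPa, ρ = 8213 kg/m³
  CFRP laminate: M = 16.3×10⁻³
  elm: M = 10.9×10⁻³
  GFRP laminate: M = 7.25×10⁻³
  nickel superalloy: M = 3.96×10⁻³
  molybdenum: M = 2.17×10⁻³
  brass: M = 1.98×10⁻³
  bronze: M = 1.81×10⁻³
Highest index: CFRP laminate.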